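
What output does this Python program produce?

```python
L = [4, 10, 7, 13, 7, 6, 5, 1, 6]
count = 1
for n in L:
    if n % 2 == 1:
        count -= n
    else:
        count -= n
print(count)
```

n=4: not odd, count = 1-4 = -3
n=10: not odd, count = (-3)-10 = -13
n=7: odd, count = (-13)-7 = -20
n=13: odd, count = (-20)-13 = -33
n=7: odd, count = (-33)-7 = -40
n=6: not odd, count = (-40)-6 = -46
n=5: odd, count = (-46)-5 = -51
n=1: odd, count = (-51)-1 = -52
n=6: not odd, count = (-52)-6 = -58

-58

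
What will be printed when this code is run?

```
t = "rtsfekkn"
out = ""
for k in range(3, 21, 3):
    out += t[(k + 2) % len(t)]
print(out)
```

k=3: add t[5]='k' → 'k'
k=6: add t[0]='r' → 'kr'
k=9: add t[3]='f' → 'krf'
k=12: add t[6]='k' → 'krfk'
k=15: add t[1]='t' → 'krfkt'
k=18: add t[4]='e' → 'krfkte'

krfkte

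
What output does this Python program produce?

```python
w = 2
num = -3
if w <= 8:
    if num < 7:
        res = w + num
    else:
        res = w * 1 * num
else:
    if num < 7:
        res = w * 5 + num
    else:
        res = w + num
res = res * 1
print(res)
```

w=2, num=-3
w <= 8 is True; num < 7 is True
→ res = w + num = -1
res = (-1)*1 = -1

-1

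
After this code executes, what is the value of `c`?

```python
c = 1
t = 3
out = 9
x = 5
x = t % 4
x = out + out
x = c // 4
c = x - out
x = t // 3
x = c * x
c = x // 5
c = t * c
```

x = 3%4 = 3
x = 9+9 = 18
x = 1//4 = 0
c = 0-9 = -9
x = 3//3 = 1
x = (-9)*1 = -9
c = (-9)//5 = -2
c = 3*(-2) = -6

-6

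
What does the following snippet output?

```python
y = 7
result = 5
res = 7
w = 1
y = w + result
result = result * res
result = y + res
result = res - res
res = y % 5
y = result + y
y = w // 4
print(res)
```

1

y = 1+5 = 6
result = 5*7 = 35
result = 6+7 = 13
result = 7-7 = 0
res = 6%5 = 1
y = 0+6 = 6
y = 1//4 = 0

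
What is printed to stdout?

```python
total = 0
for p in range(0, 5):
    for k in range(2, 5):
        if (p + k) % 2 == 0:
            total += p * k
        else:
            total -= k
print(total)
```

27

p=0,k=2: even sum, total = 0+0 = 0
p=0,k=3: odd sum, total = 0-3 = -3
p=0,k=4: even sum, total = (-3)+0 = -3
p=1,k=2: odd sum, total = (-3)-2 = -5
p=1,k=3: even sum, total = (-5)+3 = -2
p=1,k=4: odd sum, total = (-2)-4 = -6
p=2,k=2: even sum, total = (-6)+4 = -2
p=2,k=3: odd sum, total = (-2)-3 = -5
p=2,k=4: even sum, total = (-5)+8 = 3
p=3,k=2: odd sum, total = 3-2 = 1
p=3,k=3: even sum, total = 1+9 = 10
p=3,k=4: odd sum, total = 10-4 = 6
p=4,k=2: even sum, total = 6+8 = 14
p=4,k=3: odd sum, total = 14-3 = 11
p=4,k=4: even sum, total = 11+16 = 27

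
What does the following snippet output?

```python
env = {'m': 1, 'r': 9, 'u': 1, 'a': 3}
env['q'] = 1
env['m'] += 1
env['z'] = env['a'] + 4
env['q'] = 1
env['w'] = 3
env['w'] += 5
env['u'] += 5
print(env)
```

{'m': 2, 'r': 9, 'u': 6, 'a': 3, 'q': 1, 'z': 7, 'w': 8}

env['q'] = 1 → {'m': 1, 'r': 9, 'u': 1, 'a': 3, 'q': 1}
env['m'] = 1+1 = 2 → {'m': 2, 'r': 9, 'u': 1, 'a': 3, 'q': 1}
env['z'] = env['a']+4 = 7 → {'m': 2, 'r': 9, 'u': 1, 'a': 3, 'q': 1, 'z': 7}
env['q'] = 1 → {'m': 2, 'r': 9, 'u': 1, 'a': 3, 'q': 1, 'z': 7}
env['w'] = 3 → {'m': 2, 'r': 9, 'u': 1, 'a': 3, 'q': 1, 'z': 7, 'w': 3}
env['w'] = 3+5 = 8 → {'m': 2, 'r': 9, 'u': 1, 'a': 3, 'q': 1, 'z': 7, 'w': 8}
env['u'] = 1+5 = 6 → {'m': 2, 'r': 9, 'u': 6, 'a': 3, 'q': 1, 'z': 7, 'w': 8}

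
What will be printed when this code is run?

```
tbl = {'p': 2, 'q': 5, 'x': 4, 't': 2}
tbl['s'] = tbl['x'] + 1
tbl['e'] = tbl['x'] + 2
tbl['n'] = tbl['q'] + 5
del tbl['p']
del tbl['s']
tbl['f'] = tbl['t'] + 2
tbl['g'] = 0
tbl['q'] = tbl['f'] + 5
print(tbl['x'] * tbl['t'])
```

8

tbl['s'] = tbl['x']+1 = 5 → {'p': 2, 'q': 5, 'x': 4, 't': 2, 's': 5}
tbl['e'] = tbl['x']+2 = 6 → {'p': 2, 'q': 5, 'x': 4, 't': 2, 's': 5, 'e': 6}
tbl['n'] = tbl['q']+5 = 10 → {'p': 2, 'q': 5, 'x': 4, 't': 2, 's': 5, 'e': 6, 'n': 10}
del 'p' → {'q': 5, 'x': 4, 't': 2, 's': 5, 'e': 6, 'n': 10}
del 's' → {'q': 5, 'x': 4, 't': 2, 'e': 6, 'n': 10}
tbl['f'] = tbl['t']+2 = 4 → {'q': 5, 'x': 4, 't': 2, 'e': 6, 'n': 10, 'f': 4}
tbl['g'] = 0 → {'q': 5, 'x': 4, 't': 2, 'e': 6, 'n': 10, 'f': 4, 'g': 0}
tbl['q'] = tbl['f']+5 = 9 → {'q': 9, 'x': 4, 't': 2, 'e': 6, 'n': 10, 'f': 4, 'g': 0}
tbl['x']*tbl['t'] = 4*2 = 8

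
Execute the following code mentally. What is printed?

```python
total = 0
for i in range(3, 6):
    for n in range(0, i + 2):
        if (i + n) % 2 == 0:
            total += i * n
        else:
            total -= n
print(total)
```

54

i=3,n=0: odd sum, total = 0-0 = 0
i=3,n=1: even sum, total = 0+3 = 3
i=3,n=2: odd sum, total = 3-2 = 1
i=3,n=3: even sum, total = 1+9 = 10
i=3,n=4: odd sum, total = 10-4 = 6
i=4,n=0: even sum, total = 6+0 = 6
i=4,n=1: odd sum, total = 6-1 = 5
i=4,n=2: even sum, total = 5+8 = 13
i=4,n=3: odd sum, total = 13-3 = 10
i=4,n=4: even sum, total = 10+16 = 26
i=4,n=5: odd sum, total = 26-5 = 21
i=5,n=0: odd sum, total = 21-0 = 21
i=5,n=1: even sum, total = 21+5 = 26
i=5,n=2: odd sum, total = 26-2 = 24
i=5,n=3: even sum, total = 24+15 = 39
i=5,n=4: odd sum, total = 39-4 = 35
i=5,n=5: even sum, total = 35+25 = 60
i=5,n=6: odd sum, total = 60-6 = 54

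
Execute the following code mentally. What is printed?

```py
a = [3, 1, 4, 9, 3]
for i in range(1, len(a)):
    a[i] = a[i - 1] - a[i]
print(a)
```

i=1: a[1] = 3-1 = 2 → [3, 2, 4, 9, 3]
i=2: a[2] = 2-4 = -2 → [3, 2, -2, 9, 3]
i=3: a[3] = (-2)-9 = -11 → [3, 2, -2, -11, 3]
i=4: a[4] = (-11)-3 = -14 → [3, 2, -2, -11, -14]

[3, 2, -2, -11, -14]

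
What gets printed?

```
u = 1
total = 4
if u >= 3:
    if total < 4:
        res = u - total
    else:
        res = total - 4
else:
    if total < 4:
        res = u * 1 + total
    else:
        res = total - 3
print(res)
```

1

u=1, total=4
u >= 3 is False; total < 4 is False
→ res = total - 3 = 1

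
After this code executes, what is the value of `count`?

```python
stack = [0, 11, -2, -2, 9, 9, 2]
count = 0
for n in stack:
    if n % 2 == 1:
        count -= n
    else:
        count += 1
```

-25

n=0: not odd, count = 0+1 = 1
n=11: odd, count = 1-11 = -10
n=-2: not odd, count = (-10)+1 = -9
n=-2: not odd, count = (-9)+1 = -8
n=9: odd, count = (-8)-9 = -17
n=9: odd, count = (-17)-9 = -26
n=2: not odd, count = (-26)+1 = -25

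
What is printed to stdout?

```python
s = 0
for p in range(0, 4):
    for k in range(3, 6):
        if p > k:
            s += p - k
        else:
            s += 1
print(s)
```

12

p=0,k=3: not 0>3, s = 0+1 = 1
p=0,k=4: not 0>4, s = 1+1 = 2
p=0,k=5: not 0>5, s = 2+1 = 3
p=1,k=3: not 1>3, s = 3+1 = 4
p=1,k=4: not 1>4, s = 4+1 = 5
p=1,k=5: not 1>5, s = 5+1 = 6
p=2,k=3: not 2>3, s = 6+1 = 7
p=2,k=4: not 2>4, s = 7+1 = 8
p=2,k=5: not 2>5, s = 8+1 = 9
p=3,k=3: not 3>3, s = 9+1 = 10
p=3,k=4: not 3>4, s = 10+1 = 11
p=3,k=5: not 3>5, s = 11+1 = 12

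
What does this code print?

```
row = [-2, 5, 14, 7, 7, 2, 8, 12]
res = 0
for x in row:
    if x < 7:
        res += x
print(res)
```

5

x=-2: <7, res = 0+(-2) = -2
x=5: <7, res = (-2)+5 = 3
x=14: not <7
x=7: not <7
x=7: not <7
x=2: <7, res = 3+2 = 5
x=8: not <7
x=12: not <7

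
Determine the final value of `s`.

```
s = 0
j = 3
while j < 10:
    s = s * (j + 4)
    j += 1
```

j=3: s = 0*7 = 0
j=4: s = 0*8 = 0
j=5: s = 0*9 = 0
j=6: s = 0*10 = 0
j=7: s = 0*11 = 0
j=8: s = 0*12 = 0
j=9: s = 0*13 = 0

0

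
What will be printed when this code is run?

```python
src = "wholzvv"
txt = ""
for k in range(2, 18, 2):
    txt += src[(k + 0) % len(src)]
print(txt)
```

k=2: add src[2]='o' → 'o'
k=4: add src[4]='z' → 'oz'
k=6: add src[6]='v' → 'ozv'
k=8: add src[1]='h' → 'ozvh'
k=10: add src[3]='l' → 'ozvhl'
k=12: add src[5]='v' → 'ozvhlv'
k=14: add src[0]='w' → 'ozvhlvw'
k=16: add src[2]='o' → 'ozvhlvwo'

ozvhlvwo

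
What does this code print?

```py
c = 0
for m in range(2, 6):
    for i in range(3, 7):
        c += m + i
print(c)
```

m=2,i=3: c = 0+5 = 5
m=2,i=4: c = 5+6 = 11
m=2,i=5: c = 11+7 = 18
m=2,i=6: c = 18+8 = 26
m=3,i=3: c = 26+6 = 32
m=3,i=4: c = 32+7 = 39
m=3,i=5: c = 39+8 = 47
m=3,i=6: c = 47+9 = 56
m=4,i=3: c = 56+7 = 63
m=4,i=4: c = 63+8 = 71
m=4,i=5: c = 71+9 = 80
m=4,i=6: c = 80+10 = 90
m=5,i=3: c = 90+8 = 98
m=5,i=4: c = 98+9 = 107
m=5,i=5: c = 107+10 = 117
m=5,i=6: c = 117+11 = 128

128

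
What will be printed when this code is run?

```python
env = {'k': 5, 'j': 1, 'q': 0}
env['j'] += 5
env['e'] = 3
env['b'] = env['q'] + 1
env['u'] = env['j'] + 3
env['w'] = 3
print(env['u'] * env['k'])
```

env['j'] = 1+5 = 6 → {'k': 5, 'j': 6, 'q': 0}
env['e'] = 3 → {'k': 5, 'j': 6, 'q': 0, 'e': 3}
env['b'] = env['q']+1 = 1 → {'k': 5, 'j': 6, 'q': 0, 'e': 3, 'b': 1}
env['u'] = env['j']+3 = 9 → {'k': 5, 'j': 6, 'q': 0, 'e': 3, 'b': 1, 'u': 9}
env['w'] = 3 → {'k': 5, 'j': 6, 'q': 0, 'e': 3, 'b': 1, 'u': 9, 'w': 3}
env['u']*env['k'] = 9*5 = 45

45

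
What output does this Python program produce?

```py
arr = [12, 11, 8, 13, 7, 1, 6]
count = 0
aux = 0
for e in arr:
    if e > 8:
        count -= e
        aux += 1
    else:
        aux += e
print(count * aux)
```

e=12: >8, count = 0-12 = -12; aux=1
e=11: >8, count = (-12)-11 = -23; aux=2
e=8: not >8; aux=10
e=13: >8, count = (-23)-13 = -36; aux=11
e=7: not >8; aux=18
e=1: not >8; aux=19
e=6: not >8; aux=25
count*aux = (-36)*25 = -900

-900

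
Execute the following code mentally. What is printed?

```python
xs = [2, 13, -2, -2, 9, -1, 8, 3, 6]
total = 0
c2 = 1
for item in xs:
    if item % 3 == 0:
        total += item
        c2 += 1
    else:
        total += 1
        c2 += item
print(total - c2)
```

item=2: not %3==0, total = 0+1 = 1; c2=3
item=13: not %3==0, total = 1+1 = 2; c2=16
item=-2: not %3==0, total = 2+1 = 3; c2=14
item=-2: not %3==0, total = 3+1 = 4; c2=12
item=9: %3==0, total = 4+9 = 13; c2=13
item=-1: not %3==0, total = 13+1 = 14; c2=12
item=8: not %3==0, total = 14+1 = 15; c2=20
item=3: %3==0, total = 15+3 = 18; c2=21
item=6: %3==0, total = 18+6 = 24; c2=22
total-c2 = 24-22 = 2

2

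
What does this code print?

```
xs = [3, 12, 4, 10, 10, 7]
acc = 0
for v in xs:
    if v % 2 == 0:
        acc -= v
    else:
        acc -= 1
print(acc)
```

-38

v=3: not even, acc = 0-1 = -1
v=12: even, acc = (-1)-12 = -13
v=4: even, acc = (-13)-4 = -17
v=10: even, acc = (-17)-10 = -27
v=10: even, acc = (-27)-10 = -37
v=7: not even, acc = (-37)-1 = -38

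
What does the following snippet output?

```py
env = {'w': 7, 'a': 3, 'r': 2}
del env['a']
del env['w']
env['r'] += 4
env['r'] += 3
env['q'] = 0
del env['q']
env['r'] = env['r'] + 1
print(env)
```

del 'a' → {'w': 7, 'r': 2}
del 'w' → {'r': 2}
env['r'] = 2+4 = 6 → {'r': 6}
env['r'] = 6+3 = 9 → {'r': 9}
env['q'] = 0 → {'r': 9, 'q': 0}
del 'q' → {'r': 9}
env['r'] = env['r']+1 = 10 → {'r': 10}

{'r': 10}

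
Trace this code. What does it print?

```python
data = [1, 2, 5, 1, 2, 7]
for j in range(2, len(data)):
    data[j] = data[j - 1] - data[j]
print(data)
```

j=2: data[2] = 2-5 = -3 → [1, 2, -3, 1, 2, 7]
j=3: data[3] = (-3)-1 = -4 → [1, 2, -3, -4, 2, 7]
j=4: data[4] = (-4)-2 = -6 → [1, 2, -3, -4, -6, 7]
j=5: data[5] = (-6)-7 = -13 → [1, 2, -3, -4, -6, -13]

[1, 2, -3, -4, -6, -13]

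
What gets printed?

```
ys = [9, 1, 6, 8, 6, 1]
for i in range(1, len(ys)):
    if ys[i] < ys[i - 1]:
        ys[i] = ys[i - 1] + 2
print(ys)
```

i=1: 1<9, ys[1] = 9+2 = 11 → [9, 11, 6, 8, 6, 1]
i=2: 6<11, ys[2] = 11+2 = 13 → [9, 11, 13, 8, 6, 1]
i=3: 8<13, ys[3] = 13+2 = 15 → [9, 11, 13, 15, 6, 1]
i=4: 6<15, ys[4] = 15+2 = 17 → [9, 11, 13, 15, 17, 1]
i=5: 1<17, ys[5] = 17+2 = 19 → [9, 11, 13, 15, 17, 19]

[9, 11, 13, 15, 17, 19]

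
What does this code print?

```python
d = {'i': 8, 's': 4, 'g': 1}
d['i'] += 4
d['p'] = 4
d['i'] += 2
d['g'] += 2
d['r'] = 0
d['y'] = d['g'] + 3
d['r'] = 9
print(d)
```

{'i': 14, 's': 4, 'g': 3, 'p': 4, 'r': 9, 'y': 6}

d['i'] = 8+4 = 12 → {'i': 12, 's': 4, 'g': 1}
d['p'] = 4 → {'i': 12, 's': 4, 'g': 1, 'p': 4}
d['i'] = 12+2 = 14 → {'i': 14, 's': 4, 'g': 1, 'p': 4}
d['g'] = 1+2 = 3 → {'i': 14, 's': 4, 'g': 3, 'p': 4}
d['r'] = 0 → {'i': 14, 's': 4, 'g': 3, 'p': 4, 'r': 0}
d['y'] = d['g']+3 = 6 → {'i': 14, 's': 4, 'g': 3, 'p': 4, 'r': 0, 'y': 6}
d['r'] = 9 → {'i': 14, 's': 4, 'g': 3, 'p': 4, 'r': 9, 'y': 6}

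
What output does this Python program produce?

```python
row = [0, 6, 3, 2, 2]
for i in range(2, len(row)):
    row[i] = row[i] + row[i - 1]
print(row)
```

[0, 6, 9, 11, 13]

i=2: row[2] = 3+6 = 9 → [0, 6, 9, 2, 2]
i=3: row[3] = 2+9 = 11 → [0, 6, 9, 11, 2]
i=4: row[4] = 2+11 = 13 → [0, 6, 9, 11, 13]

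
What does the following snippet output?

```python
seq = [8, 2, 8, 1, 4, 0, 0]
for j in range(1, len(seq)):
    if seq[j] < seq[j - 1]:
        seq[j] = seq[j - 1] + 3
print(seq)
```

[8, 11, 14, 17, 20, 23, 26]

j=1: 2<8, seq[1] = 8+3 = 11 → [8, 11, 8, 1, 4, 0, 0]
j=2: 8<11, seq[2] = 11+3 = 14 → [8, 11, 14, 1, 4, 0, 0]
j=3: 1<14, seq[3] = 14+3 = 17 → [8, 11, 14, 17, 4, 0, 0]
j=4: 4<17, seq[4] = 17+3 = 20 → [8, 11, 14, 17, 20, 0, 0]
j=5: 0<20, seq[5] = 20+3 = 23 → [8, 11, 14, 17, 20, 23, 0]
j=6: 0<23, seq[6] = 23+3 = 26 → [8, 11, 14, 17, 20, 23, 26]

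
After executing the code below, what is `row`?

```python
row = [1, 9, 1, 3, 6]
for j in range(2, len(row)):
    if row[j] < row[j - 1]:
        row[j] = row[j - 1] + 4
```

j=2: 1<9, row[2] = 9+4 = 13 → [1, 9, 13, 3, 6]
j=3: 3<13, row[3] = 13+4 = 17 → [1, 9, 13, 17, 6]
j=4: 6<17, row[4] = 17+4 = 21 → [1, 9, 13, 17, 21]

[1, 9, 13, 17, 21]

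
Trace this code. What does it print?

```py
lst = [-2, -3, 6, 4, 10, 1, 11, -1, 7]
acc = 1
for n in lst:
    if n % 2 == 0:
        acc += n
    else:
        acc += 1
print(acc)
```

24

n=-2: even, acc = 1+(-2) = -1
n=-3: not even, acc = (-1)+1 = 0
n=6: even, acc = 0+6 = 6
n=4: even, acc = 6+4 = 10
n=10: even, acc = 10+10 = 20
n=1: not even, acc = 20+1 = 21
n=11: not even, acc = 21+1 = 22
n=-1: not even, acc = 22+1 = 23
n=7: not even, acc = 23+1 = 24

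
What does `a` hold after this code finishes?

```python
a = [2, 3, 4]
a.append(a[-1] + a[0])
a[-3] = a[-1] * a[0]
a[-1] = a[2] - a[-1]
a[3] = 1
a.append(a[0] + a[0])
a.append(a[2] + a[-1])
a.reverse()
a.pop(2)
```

[8, 4, 4, 12, 2]

append a[-1]+a[0] = 4+2 = 6 → [2, 3, 4, 6]
a[-3] = a[-1]*a[0] = 6*2 = 12 → [2, 12, 4, 6]
a[-1] = a[2]-a[-1] = 4-6 = -2 → [2, 12, 4, -2]
a[3] = 1 → [2, 12, 4, 1]
append a[0]+a[0] = 2+2 = 4 → [2, 12, 4, 1, 4]
append a[2]+a[-1] = 4+4 = 8 → [2, 12, 4, 1, 4, 8]
reverse → [8, 4, 1, 4, 12, 2]
pop(2) removes 1 → [8, 4, 4, 12, 2]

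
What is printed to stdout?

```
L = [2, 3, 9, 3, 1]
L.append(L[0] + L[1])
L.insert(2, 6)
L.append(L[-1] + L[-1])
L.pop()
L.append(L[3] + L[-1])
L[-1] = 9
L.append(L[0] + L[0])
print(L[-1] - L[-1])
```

0

append L[0]+L[1] = 2+3 = 5 → [2, 3, 9, 3, 1, 5]
insert 6 at 2 → [2, 3, 6, 9, 3, 1, 5]
append L[-1]+L[-1] = 5+5 = 10 → [2, 3, 6, 9, 3, 1, 5, 10]
pop() removes 10 → [2, 3, 6, 9, 3, 1, 5]
append L[3]+L[-1] = 9+5 = 14 → [2, 3, 6, 9, 3, 1, 5, 14]
L[-1] = 9 → [2, 3, 6, 9, 3, 1, 5, 9]
append L[0]+L[0] = 2+2 = 4 → [2, 3, 6, 9, 3, 1, 5, 9, 4]
L[-1]-L[-1] = 4-4 = 0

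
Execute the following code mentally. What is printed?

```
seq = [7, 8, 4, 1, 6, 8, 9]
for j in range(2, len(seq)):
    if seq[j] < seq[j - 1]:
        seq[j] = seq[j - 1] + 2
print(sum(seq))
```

j=2: 4<8, seq[2] = 8+2 = 10 → [7, 8, 10, 1, 6, 8, 9]
j=3: 1<10, seq[3] = 10+2 = 12 → [7, 8, 10, 12, 6, 8, 9]
j=4: 6<12, seq[4] = 12+2 = 14 → [7, 8, 10, 12, 14, 8, 9]
j=5: 8<14, seq[5] = 14+2 = 16 → [7, 8, 10, 12, 14, 16, 9]
j=6: 9<16, seq[6] = 16+2 = 18 → [7, 8, 10, 12, 14, 16, 18]
sum = 85

85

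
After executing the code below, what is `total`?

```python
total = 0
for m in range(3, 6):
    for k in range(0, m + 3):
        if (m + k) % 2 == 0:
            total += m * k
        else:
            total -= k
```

m=3,k=0: odd sum, total = 0-0 = 0
m=3,k=1: even sum, total = 0+3 = 3
m=3,k=2: odd sum, total = 3-2 = 1
m=3,k=3: even sum, total = 1+9 = 10
m=3,k=4: odd sum, total = 10-4 = 6
m=3,k=5: even sum, total = 6+15 = 21
m=4,k=0: even sum, total = 21+0 = 21
m=4,k=1: odd sum, total = 21-1 = 20
m=4,k=2: even sum, total = 20+8 = 28
m=4,k=3: odd sum, total = 28-3 = 25
m=4,k=4: even sum, total = 25+16 = 41
m=4,k=5: odd sum, total = 41-5 = 36
m=4,k=6: even sum, total = 36+24 = 60
m=5,k=0: odd sum, total = 60-0 = 60
m=5,k=1: even sum, total = 60+5 = 65
m=5,k=2: odd sum, total = 65-2 = 63
m=5,k=3: even sum, total = 63+15 = 78
m=5,k=4: odd sum, total = 78-4 = 74
m=5,k=5: even sum, total = 74+25 = 99
m=5,k=6: odd sum, total = 99-6 = 93
m=5,k=7: even sum, total = 93+35 = 128

128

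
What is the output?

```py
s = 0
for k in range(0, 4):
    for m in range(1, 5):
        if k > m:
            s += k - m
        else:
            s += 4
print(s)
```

k=0,m=1: not 0>1, s = 0+4 = 4
k=0,m=2: not 0>2, s = 4+4 = 8
k=0,m=3: not 0>3, s = 8+4 = 12
k=0,m=4: not 0>4, s = 12+4 = 16
k=1,m=1: not 1>1, s = 16+4 = 20
k=1,m=2: not 1>2, s = 20+4 = 24
k=1,m=3: not 1>3, s = 24+4 = 28
k=1,m=4: not 1>4, s = 28+4 = 32
k=2,m=1: 2>1, s = 32+1 = 33
k=2,m=2: not 2>2, s = 33+4 = 37
k=2,m=3: not 2>3, s = 37+4 = 41
k=2,m=4: not 2>4, s = 41+4 = 45
k=3,m=1: 3>1, s = 45+2 = 47
k=3,m=2: 3>2, s = 47+1 = 48
k=3,m=3: not 3>3, s = 48+4 = 52
k=3,m=4: not 3>4, s = 52+4 = 56

56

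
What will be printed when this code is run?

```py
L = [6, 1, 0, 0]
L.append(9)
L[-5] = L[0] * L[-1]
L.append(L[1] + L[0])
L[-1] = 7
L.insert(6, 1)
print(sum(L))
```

append 9 → [6, 1, 0, 0, 9]
L[-5] = L[0]*L[-1] = 6*9 = 54 → [54, 1, 0, 0, 9]
append L[1]+L[0] = 1+54 = 55 → [54, 1, 0, 0, 9, 55]
L[-1] = 7 → [54, 1, 0, 0, 9, 7]
insert 1 at 6 → [54, 1, 0, 0, 9, 7, 1]
sum = 72

72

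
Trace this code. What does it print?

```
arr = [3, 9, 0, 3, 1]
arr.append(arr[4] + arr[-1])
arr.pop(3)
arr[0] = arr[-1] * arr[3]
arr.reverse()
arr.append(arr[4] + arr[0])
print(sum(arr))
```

append arr[4]+arr[-1] = 1+1 = 2 → [3, 9, 0, 3, 1, 2]
pop(3) removes 3 → [3, 9, 0, 1, 2]
arr[0] = arr[-1]*arr[3] = 2*1 = 2 → [2, 9, 0, 1, 2]
reverse → [2, 1, 0, 9, 2]
append arr[4]+arr[0] = 2+2 = 4 → [2, 1, 0, 9, 2, 4]
sum = 18

18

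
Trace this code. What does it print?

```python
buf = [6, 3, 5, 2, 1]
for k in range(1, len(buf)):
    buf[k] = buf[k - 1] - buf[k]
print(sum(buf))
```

-2

k=1: buf[1] = 6-3 = 3 → [6, 3, 5, 2, 1]
k=2: buf[2] = 3-5 = -2 → [6, 3, -2, 2, 1]
k=3: buf[3] = (-2)-2 = -4 → [6, 3, -2, -4, 1]
k=4: buf[4] = (-4)-1 = -5 → [6, 3, -2, -4, -5]
sum = -2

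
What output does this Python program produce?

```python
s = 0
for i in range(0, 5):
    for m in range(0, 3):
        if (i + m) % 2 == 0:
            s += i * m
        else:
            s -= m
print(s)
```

i=0,m=0: even sum, s = 0+0 = 0
i=0,m=1: odd sum, s = 0-1 = -1
i=0,m=2: even sum, s = (-1)+0 = -1
i=1,m=0: odd sum, s = (-1)-0 = -1
i=1,m=1: even sum, s = (-1)+1 = 0
i=1,m=2: odd sum, s = 0-2 = -2
i=2,m=0: even sum, s = (-2)+0 = -2
i=2,m=1: odd sum, s = (-2)-1 = -3
i=2,m=2: even sum, s = (-3)+4 = 1
i=3,m=0: odd sum, s = 1-0 = 1
i=3,m=1: even sum, s = 1+3 = 4
i=3,m=2: odd sum, s = 4-2 = 2
i=4,m=0: even sum, s = 2+0 = 2
i=4,m=1: odd sum, s = 2-1 = 1
i=4,m=2: even sum, s = 1+8 = 9

9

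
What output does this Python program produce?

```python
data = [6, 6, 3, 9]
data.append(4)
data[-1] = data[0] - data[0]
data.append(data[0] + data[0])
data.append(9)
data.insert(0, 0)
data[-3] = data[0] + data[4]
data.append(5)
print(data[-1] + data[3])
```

8

append 4 → [6, 6, 3, 9, 4]
data[-1] = data[0]-data[0] = 6-6 = 0 → [6, 6, 3, 9, 0]
append data[0]+data[0] = 6+6 = 12 → [6, 6, 3, 9, 0, 12]
append 9 → [6, 6, 3, 9, 0, 12, 9]
insert 0 at 0 → [0, 6, 6, 3, 9, 0, 12, 9]
data[-3] = data[0]+data[4] = 0+9 = 9 → [0, 6, 6, 3, 9, 9, 12, 9]
append 5 → [0, 6, 6, 3, 9, 9, 12, 9, 5]
data[-1]+data[3] = 5+3 = 8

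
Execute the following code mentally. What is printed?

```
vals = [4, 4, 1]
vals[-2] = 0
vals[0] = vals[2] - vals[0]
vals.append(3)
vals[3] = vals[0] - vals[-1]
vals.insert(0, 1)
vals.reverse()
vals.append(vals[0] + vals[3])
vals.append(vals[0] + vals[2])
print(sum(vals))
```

vals[-2] = 0 → [4, 0, 1]
vals[0] = vals[2]-vals[0] = 1-4 = -3 → [-3, 0, 1]
append 3 → [-3, 0, 1, 3]
vals[3] = vals[0]-vals[-1] = (-3)-3 = -6 → [-3, 0, 1, -6]
insert 1 at 0 → [1, -3, 0, 1, -6]
reverse → [-6, 1, 0, -3, 1]
append vals[0]+vals[3] = (-6)+(-3) = -9 → [-6, 1, 0, -3, 1, -9]
append vals[0]+vals[2] = (-6)+0 = -6 → [-6, 1, 0, -3, 1, -9, -6]
sum = -22

-22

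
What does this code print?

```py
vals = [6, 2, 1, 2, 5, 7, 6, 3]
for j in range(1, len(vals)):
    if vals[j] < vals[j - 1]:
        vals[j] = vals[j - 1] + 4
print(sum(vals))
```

j=1: 2<6, vals[1] = 6+4 = 10 → [6, 10, 1, 2, 5, 7, 6, 3]
j=2: 1<10, vals[2] = 10+4 = 14 → [6, 10, 14, 2, 5, 7, 6, 3]
j=3: 2<14, vals[3] = 14+4 = 18 → [6, 10, 14, 18, 5, 7, 6, 3]
j=4: 5<18, vals[4] = 18+4 = 22 → [6, 10, 14, 18, 22, 7, 6, 3]
j=5: 7<22, vals[5] = 22+4 = 26 → [6, 10, 14, 18, 22, 26, 6, 3]
j=6: 6<26, vals[6] = 26+4 = 30 → [6, 10, 14, 18, 22, 26, 30, 3]
j=7: 3<30, vals[7] = 30+4 = 34 → [6, 10, 14, 18, 22, 26, 30, 34]
sum = 160

160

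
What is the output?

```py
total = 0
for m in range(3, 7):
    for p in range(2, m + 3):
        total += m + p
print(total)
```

m=3,p=2: total = 0+5 = 5
m=3,p=3: total = 5+6 = 11
m=3,p=4: total = 11+7 = 18
m=3,p=5: total = 18+8 = 26
m=4,p=2: total = 26+6 = 32
m=4,p=3: total = 32+7 = 39
m=4,p=4: total = 39+8 = 47
m=4,p=5: total = 47+9 = 56
m=4,p=6: total = 56+10 = 66
m=5,p=2: total = 66+7 = 73
m=5,p=3: total = 73+8 = 81
m=5,p=4: total = 81+9 = 90
m=5,p=5: total = 90+10 = 100
m=5,p=6: total = 100+11 = 111
m=5,p=7: total = 111+12 = 123
m=6,p=2: total = 123+8 = 131
m=6,p=3: total = 131+9 = 140
m=6,p=4: total = 140+10 = 150
m=6,p=5: total = 150+11 = 161
m=6,p=6: total = 161+12 = 173
m=6,p=7: total = 173+13 = 186
m=6,p=8: total = 186+14 = 200

200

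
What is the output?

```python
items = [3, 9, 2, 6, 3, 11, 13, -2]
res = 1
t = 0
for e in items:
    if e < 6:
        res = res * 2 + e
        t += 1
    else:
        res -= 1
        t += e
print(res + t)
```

e=3: <6, res = 1*2+3 = 5; t=1
e=9: not <6, res = 5-1 = 4; t=10
e=2: <6, res = 4*2+2 = 10; t=11
e=6: not <6, res = 10-1 = 9; t=17
e=3: <6, res = 9*2+3 = 21; t=18
e=11: not <6, res = 21-1 = 20; t=29
e=13: not <6, res = 20-1 = 19; t=42
e=-2: <6, res = 19*2+(-2) = 36; t=43
res+t = 36+43 = 79

79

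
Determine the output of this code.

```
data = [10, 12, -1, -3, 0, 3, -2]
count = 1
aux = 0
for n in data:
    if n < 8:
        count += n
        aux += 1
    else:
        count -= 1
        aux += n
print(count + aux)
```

n=10: not <8, count = 1-1 = 0; aux=10
n=12: not <8, count = 0-1 = -1; aux=22
n=-1: <8, count = (-1)+(-1) = -2; aux=23
n=-3: <8, count = (-2)+(-3) = -5; aux=24
n=0: <8, count = (-5)+0 = -5; aux=25
n=3: <8, count = (-5)+3 = -2; aux=26
n=-2: <8, count = (-2)+(-2) = -4; aux=27
count+aux = (-4)+27 = 23

23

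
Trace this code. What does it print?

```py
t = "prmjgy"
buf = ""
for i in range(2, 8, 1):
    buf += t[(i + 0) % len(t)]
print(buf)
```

mjgypr

i=2: add t[2]='m' → 'm'
i=3: add t[3]='j' → 'mj'
i=4: add t[4]='g' → 'mjg'
i=5: add t[5]='y' → 'mjgy'
i=6: add t[0]='p' → 'mjgyp'
i=7: add t[1]='r' → 'mjgypr'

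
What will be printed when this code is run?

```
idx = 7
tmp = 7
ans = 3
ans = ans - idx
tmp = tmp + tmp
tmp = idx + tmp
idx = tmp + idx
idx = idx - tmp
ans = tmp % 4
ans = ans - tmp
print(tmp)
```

ans = 3-7 = -4
tmp = 7+7 = 14
tmp = 7+14 = 21
idx = 21+7 = 28
idx = 28-21 = 7
ans = 21%4 = 1
ans = 1-21 = -20

21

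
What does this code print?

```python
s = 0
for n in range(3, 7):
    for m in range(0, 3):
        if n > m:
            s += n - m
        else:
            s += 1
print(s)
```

42

n=3,m=0: 3>0, s = 0+3 = 3
n=3,m=1: 3>1, s = 3+2 = 5
n=3,m=2: 3>2, s = 5+1 = 6
n=4,m=0: 4>0, s = 6+4 = 10
n=4,m=1: 4>1, s = 10+3 = 13
n=4,m=2: 4>2, s = 13+2 = 15
n=5,m=0: 5>0, s = 15+5 = 20
n=5,m=1: 5>1, s = 20+4 = 24
n=5,m=2: 5>2, s = 24+3 = 27
n=6,m=0: 6>0, s = 27+6 = 33
n=6,m=1: 6>1, s = 33+5 = 38
n=6,m=2: 6>2, s = 38+4 = 42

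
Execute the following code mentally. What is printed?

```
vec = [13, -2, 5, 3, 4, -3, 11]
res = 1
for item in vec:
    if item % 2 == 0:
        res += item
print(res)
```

3

item=13: not even
item=-2: even, res = 1+(-2) = -1
item=5: not even
item=3: not even
item=4: even, res = (-1)+4 = 3
item=-3: not even
item=11: not even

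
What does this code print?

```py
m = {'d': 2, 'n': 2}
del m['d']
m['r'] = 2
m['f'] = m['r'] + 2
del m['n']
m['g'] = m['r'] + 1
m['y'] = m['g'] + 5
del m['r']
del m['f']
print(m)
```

{'g': 3, 'y': 8}

del 'd' → {'n': 2}
m['r'] = 2 → {'n': 2, 'r': 2}
m['f'] = m['r']+2 = 4 → {'n': 2, 'r': 2, 'f': 4}
del 'n' → {'r': 2, 'f': 4}
m['g'] = m['r']+1 = 3 → {'r': 2, 'f': 4, 'g': 3}
m['y'] = m['g']+5 = 8 → {'r': 2, 'f': 4, 'g': 3, 'y': 8}
del 'r' → {'f': 4, 'g': 3, 'y': 8}
del 'f' → {'g': 3, 'y': 8}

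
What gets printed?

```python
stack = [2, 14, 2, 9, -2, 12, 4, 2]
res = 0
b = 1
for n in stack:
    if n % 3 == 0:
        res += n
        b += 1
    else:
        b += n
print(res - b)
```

n=2: not %3==0; b=3
n=14: not %3==0; b=17
n=2: not %3==0; b=19
n=9: %3==0, res = 0+9 = 9; b=20
n=-2: not %3==0; b=18
n=12: %3==0, res = 9+12 = 21; b=19
n=4: not %3==0; b=23
n=2: not %3==0; b=25
res-b = 21-25 = -4

-4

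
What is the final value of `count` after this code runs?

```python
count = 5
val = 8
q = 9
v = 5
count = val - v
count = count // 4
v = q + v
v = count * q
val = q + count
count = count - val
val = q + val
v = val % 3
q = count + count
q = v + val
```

count = 8-5 = 3
count = 3//4 = 0
v = 9+5 = 14
v = 0*9 = 0
val = 9+0 = 9
count = 0-9 = -9
val = 9+9 = 18
v = 18%3 = 0
q = (-9)+(-9) = -18
q = 0+18 = 18

-9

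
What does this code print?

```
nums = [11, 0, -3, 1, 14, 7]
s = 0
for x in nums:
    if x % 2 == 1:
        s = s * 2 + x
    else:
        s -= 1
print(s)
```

75

x=11: odd, s = 0*2+11 = 11
x=0: not odd, s = 11-1 = 10
x=-3: odd, s = 10*2+(-3) = 17
x=1: odd, s = 17*2+1 = 35
x=14: not odd, s = 35-1 = 34
x=7: odd, s = 34*2+7 = 75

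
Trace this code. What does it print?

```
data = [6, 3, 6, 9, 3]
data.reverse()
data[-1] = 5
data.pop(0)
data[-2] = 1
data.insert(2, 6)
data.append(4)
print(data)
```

reverse → [3, 9, 6, 3, 6]
data[-1] = 5 → [3, 9, 6, 3, 5]
pop(0) removes 3 → [9, 6, 3, 5]
data[-2] = 1 → [9, 6, 1, 5]
insert 6 at 2 → [9, 6, 6, 1, 5]
append 4 → [9, 6, 6, 1, 5, 4]

[9, 6, 6, 1, 5, 4]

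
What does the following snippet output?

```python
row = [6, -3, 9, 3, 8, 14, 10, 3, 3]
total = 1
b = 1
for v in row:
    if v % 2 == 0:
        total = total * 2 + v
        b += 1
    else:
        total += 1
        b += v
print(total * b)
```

3200

v=6: even, total = 1*2+6 = 8; b=2
v=-3: not even, total = 8+1 = 9; b=-1
v=9: not even, total = 9+1 = 10; b=8
v=3: not even, total = 10+1 = 11; b=11
v=8: even, total = 11*2+8 = 30; b=12
v=14: even, total = 30*2+14 = 74; b=13
v=10: even, total = 74*2+10 = 158; b=14
v=3: not even, total = 158+1 = 159; b=17
v=3: not even, total = 159+1 = 160; b=20
total*b = 160*20 = 3200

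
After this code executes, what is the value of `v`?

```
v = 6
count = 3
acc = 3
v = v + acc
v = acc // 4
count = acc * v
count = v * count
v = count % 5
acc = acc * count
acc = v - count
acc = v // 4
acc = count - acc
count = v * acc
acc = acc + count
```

0

v = 6+3 = 9
v = 3//4 = 0
count = 3*0 = 0
count = 0*0 = 0
v = 0%5 = 0
acc = 3*0 = 0
acc = 0-0 = 0
acc = 0//4 = 0
acc = 0-0 = 0
count = 0*0 = 0
acc = 0+0 = 0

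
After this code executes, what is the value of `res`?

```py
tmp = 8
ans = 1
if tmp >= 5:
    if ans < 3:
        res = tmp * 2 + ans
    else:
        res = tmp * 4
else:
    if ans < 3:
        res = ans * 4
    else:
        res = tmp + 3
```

tmp=8, ans=1
tmp >= 5 is True; ans < 3 is True
→ res = tmp * 2 + ans = 17

17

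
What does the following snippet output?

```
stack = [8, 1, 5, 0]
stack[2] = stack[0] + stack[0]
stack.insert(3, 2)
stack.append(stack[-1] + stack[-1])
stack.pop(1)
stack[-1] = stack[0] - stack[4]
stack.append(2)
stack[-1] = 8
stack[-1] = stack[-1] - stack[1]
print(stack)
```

[8, 16, 2, 0, 8, -8]

stack[2] = stack[0]+stack[0] = 8+8 = 16 → [8, 1, 16, 0]
insert 2 at 3 → [8, 1, 16, 2, 0]
append stack[-1]+stack[-1] = 0+0 = 0 → [8, 1, 16, 2, 0, 0]
pop(1) removes 1 → [8, 16, 2, 0, 0]
stack[-1] = stack[0]-stack[4] = 8-0 = 8 → [8, 16, 2, 0, 8]
append 2 → [8, 16, 2, 0, 8, 2]
stack[-1] = 8 → [8, 16, 2, 0, 8, 8]
stack[-1] = stack[-1]-stack[1] = 8-16 = -8 → [8, 16, 2, 0, 8, -8]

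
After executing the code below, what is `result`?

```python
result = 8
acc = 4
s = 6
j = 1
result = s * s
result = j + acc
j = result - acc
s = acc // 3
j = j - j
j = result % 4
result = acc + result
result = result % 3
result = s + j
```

2

result = 6*6 = 36
result = 1+4 = 5
j = 5-4 = 1
s = 4//3 = 1
j = 1-1 = 0
j = 5%4 = 1
result = 4+5 = 9
result = 9%3 = 0
result = 1+1 = 2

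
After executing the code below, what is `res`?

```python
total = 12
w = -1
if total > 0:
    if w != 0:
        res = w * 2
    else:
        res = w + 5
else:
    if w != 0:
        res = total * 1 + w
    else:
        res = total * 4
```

total=12, w=-1
total > 0 is True; w != 0 is True
→ res = w * 2 = -2

-2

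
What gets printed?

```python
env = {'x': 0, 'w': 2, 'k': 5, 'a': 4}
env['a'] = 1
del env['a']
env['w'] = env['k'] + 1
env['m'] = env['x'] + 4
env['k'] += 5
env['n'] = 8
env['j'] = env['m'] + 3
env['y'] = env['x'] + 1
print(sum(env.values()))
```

env['a'] = 1 → {'x': 0, 'w': 2, 'k': 5, 'a': 1}
del 'a' → {'x': 0, 'w': 2, 'k': 5}
env['w'] = env['k']+1 = 6 → {'x': 0, 'w': 6, 'k': 5}
env['m'] = env['x']+4 = 4 → {'x': 0, 'w': 6, 'k': 5, 'm': 4}
env['k'] = 5+5 = 10 → {'x': 0, 'w': 6, 'k': 10, 'm': 4}
env['n'] = 8 → {'x': 0, 'w': 6, 'k': 10, 'm': 4, 'n': 8}
env['j'] = env['m']+3 = 7 → {'x': 0, 'w': 6, 'k': 10, 'm': 4, 'n': 8, 'j': 7}
env['y'] = env['x']+1 = 1 → {'x': 0, 'w': 6, 'k': 10, 'm': 4, 'n': 8, 'j': 7, 'y': 1}
sum of values = 36

36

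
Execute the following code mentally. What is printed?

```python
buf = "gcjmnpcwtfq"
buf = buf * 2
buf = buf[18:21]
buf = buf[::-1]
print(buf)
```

repeat ×2 → 'gcjmnpcwtfqgcjmnpcwtfq'
slice [18:21] → 'wtf'
reverse → 'ftw'

ftw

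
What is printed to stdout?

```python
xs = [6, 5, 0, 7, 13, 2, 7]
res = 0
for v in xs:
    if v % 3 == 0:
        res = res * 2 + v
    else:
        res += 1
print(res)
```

v=6: %3==0, res = 0*2+6 = 6
v=5: not %3==0, res = 6+1 = 7
v=0: %3==0, res = 7*2+0 = 14
v=7: not %3==0, res = 14+1 = 15
v=13: not %3==0, res = 15+1 = 16
v=2: not %3==0, res = 16+1 = 17
v=7: not %3==0, res = 17+1 = 18

18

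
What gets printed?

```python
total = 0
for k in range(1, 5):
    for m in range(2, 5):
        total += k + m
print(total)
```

k=1,m=2: total = 0+3 = 3
k=1,m=3: total = 3+4 = 7
k=1,m=4: total = 7+5 = 12
k=2,m=2: total = 12+4 = 16
k=2,m=3: total = 16+5 = 21
k=2,m=4: total = 21+6 = 27
k=3,m=2: total = 27+5 = 32
k=3,m=3: total = 32+6 = 38
k=3,m=4: total = 38+7 = 45
k=4,m=2: total = 45+6 = 51
k=4,m=3: total = 51+7 = 58
k=4,m=4: total = 58+8 = 66

66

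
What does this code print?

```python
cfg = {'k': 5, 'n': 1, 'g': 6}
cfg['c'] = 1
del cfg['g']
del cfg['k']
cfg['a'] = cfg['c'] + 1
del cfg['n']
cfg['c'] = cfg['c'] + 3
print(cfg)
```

{'c': 4, 'a': 2}

cfg['c'] = 1 → {'k': 5, 'n': 1, 'g': 6, 'c': 1}
del 'g' → {'k': 5, 'n': 1, 'c': 1}
del 'k' → {'n': 1, 'c': 1}
cfg['a'] = cfg['c']+1 = 2 → {'n': 1, 'c': 1, 'a': 2}
del 'n' → {'c': 1, 'a': 2}
cfg['c'] = cfg['c']+3 = 4 → {'c': 4, 'a': 2}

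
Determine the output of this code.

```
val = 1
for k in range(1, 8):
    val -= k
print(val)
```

-27

k=1: val = 1-1 = 0
k=2: val = 0-2 = -2
k=3: val = (-2)-3 = -5
k=4: val = (-5)-4 = -9
k=5: val = (-9)-5 = -14
k=6: val = (-14)-6 = -20
k=7: val = (-20)-7 = -27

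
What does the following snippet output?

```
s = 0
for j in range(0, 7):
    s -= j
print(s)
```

j=0: s = 0-0 = 0
j=1: s = 0-1 = -1
j=2: s = (-1)-2 = -3
j=3: s = (-3)-3 = -6
j=4: s = (-6)-4 = -10
j=5: s = (-10)-5 = -15
j=6: s = (-15)-6 = -21

-21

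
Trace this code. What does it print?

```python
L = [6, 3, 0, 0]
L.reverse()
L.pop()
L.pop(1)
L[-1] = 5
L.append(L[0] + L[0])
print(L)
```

reverse → [0, 0, 3, 6]
pop() removes 6 → [0, 0, 3]
pop(1) removes 0 → [0, 3]
L[-1] = 5 → [0, 5]
append L[0]+L[0] = 0+0 = 0 → [0, 5, 0]

[0, 5, 0]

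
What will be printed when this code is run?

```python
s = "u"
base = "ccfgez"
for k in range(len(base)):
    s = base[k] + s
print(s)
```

k=0: prepend 'c' → 'cu'
k=1: prepend 'c' → 'ccu'
k=2: prepend 'f' → 'fccu'
k=3: prepend 'g' → 'gfccu'
k=4: prepend 'e' → 'egfccu'
k=5: prepend 'z' → 'zegfccu'

zegfccu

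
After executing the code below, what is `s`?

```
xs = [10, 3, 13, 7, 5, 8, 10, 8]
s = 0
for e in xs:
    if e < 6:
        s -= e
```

-8

e=10: not <6
e=3: <6, s = 0-3 = -3
e=13: not <6
e=7: not <6
e=5: <6, s = (-3)-5 = -8
e=8: not <6
e=10: not <6
e=8: not <6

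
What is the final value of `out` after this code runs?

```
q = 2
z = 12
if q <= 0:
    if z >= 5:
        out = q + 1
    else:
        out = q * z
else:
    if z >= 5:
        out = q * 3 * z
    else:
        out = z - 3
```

72

q=2, z=12
q <= 0 is False; z >= 5 is True
→ out = q * 3 * z = 72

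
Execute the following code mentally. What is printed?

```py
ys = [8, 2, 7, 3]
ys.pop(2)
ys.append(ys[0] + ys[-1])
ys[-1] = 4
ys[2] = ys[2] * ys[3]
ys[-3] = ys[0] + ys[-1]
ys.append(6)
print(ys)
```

[8, 12, 12, 4, 6]

pop(2) removes 7 → [8, 2, 3]
append ys[0]+ys[-1] = 8+3 = 11 → [8, 2, 3, 11]
ys[-1] = 4 → [8, 2, 3, 4]
ys[2] = ys[2]*ys[3] = 3*4 = 12 → [8, 2, 12, 4]
ys[-3] = ys[0]+ys[-1] = 8+4 = 12 → [8, 12, 12, 4]
append 6 → [8, 12, 12, 4, 6]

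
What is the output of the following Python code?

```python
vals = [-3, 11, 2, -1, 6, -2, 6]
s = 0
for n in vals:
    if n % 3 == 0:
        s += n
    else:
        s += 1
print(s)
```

13

n=-3: %3==0, s = 0+(-3) = -3
n=11: not %3==0, s = (-3)+1 = -2
n=2: not %3==0, s = (-2)+1 = -1
n=-1: not %3==0, s = (-1)+1 = 0
n=6: %3==0, s = 0+6 = 6
n=-2: not %3==0, s = 6+1 = 7
n=6: %3==0, s = 7+6 = 13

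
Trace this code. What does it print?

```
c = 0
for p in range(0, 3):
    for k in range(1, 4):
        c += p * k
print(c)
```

p=0,k=1: c = 0+0 = 0
p=0,k=2: c = 0+0 = 0
p=0,k=3: c = 0+0 = 0
p=1,k=1: c = 0+1 = 1
p=1,k=2: c = 1+2 = 3
p=1,k=3: c = 3+3 = 6
p=2,k=1: c = 6+2 = 8
p=2,k=2: c = 8+4 = 12
p=2,k=3: c = 12+6 = 18

18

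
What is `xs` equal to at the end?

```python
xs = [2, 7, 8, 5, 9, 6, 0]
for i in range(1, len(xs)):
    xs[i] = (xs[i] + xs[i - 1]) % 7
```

[2, 2, 3, 1, 3, 2, 2]

i=1: xs[1] = (7+2)%7 = 2 → [2, 2, 8, 5, 9, 6, 0]
i=2: xs[2] = (8+2)%7 = 3 → [2, 2, 3, 5, 9, 6, 0]
i=3: xs[3] = (5+3)%7 = 1 → [2, 2, 3, 1, 9, 6, 0]
i=4: xs[4] = (9+1)%7 = 3 → [2, 2, 3, 1, 3, 6, 0]
i=5: xs[5] = (6+3)%7 = 2 → [2, 2, 3, 1, 3, 2, 0]
i=6: xs[6] = (0+2)%7 = 2 → [2, 2, 3, 1, 3, 2, 2]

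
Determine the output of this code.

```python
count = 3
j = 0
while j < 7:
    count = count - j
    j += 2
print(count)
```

-9

j=0: count = 3-0 = 3
j=2: count = 3-2 = 1
j=4: count = 1-4 = -3
j=6: count = (-3)-6 = -9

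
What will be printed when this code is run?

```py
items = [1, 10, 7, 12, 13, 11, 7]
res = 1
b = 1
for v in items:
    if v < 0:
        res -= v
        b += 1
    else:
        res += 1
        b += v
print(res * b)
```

496

v=1: not <0, res = 1+1 = 2; b=2
v=10: not <0, res = 2+1 = 3; b=12
v=7: not <0, res = 3+1 = 4; b=19
v=12: not <0, res = 4+1 = 5; b=31
v=13: not <0, res = 5+1 = 6; b=44
v=11: not <0, res = 6+1 = 7; b=55
v=7: not <0, res = 7+1 = 8; b=62
res*b = 8*62 = 496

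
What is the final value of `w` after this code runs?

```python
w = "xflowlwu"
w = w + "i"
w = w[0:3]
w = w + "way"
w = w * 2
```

'xflwayxflway'

+ 'i' → 'xflowlwui'
slice [0:3] → 'xfl'
+ 'way' → 'xflway'
repeat ×2 → 'xflwayxflway'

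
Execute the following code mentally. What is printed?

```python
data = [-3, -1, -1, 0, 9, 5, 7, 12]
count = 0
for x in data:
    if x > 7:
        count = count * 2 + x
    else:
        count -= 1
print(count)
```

x=-3: not >7, count = 0-1 = -1
x=-1: not >7, count = (-1)-1 = -2
x=-1: not >7, count = (-2)-1 = -3
x=0: not >7, count = (-3)-1 = -4
x=9: >7, count = (-4)*2+9 = 1
x=5: not >7, count = 1-1 = 0
x=7: not >7, count = 0-1 = -1
x=12: >7, count = (-1)*2+12 = 10

10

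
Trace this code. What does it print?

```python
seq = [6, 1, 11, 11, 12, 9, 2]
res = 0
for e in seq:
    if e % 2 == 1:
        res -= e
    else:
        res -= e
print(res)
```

e=6: not odd, res = 0-6 = -6
e=1: odd, res = (-6)-1 = -7
e=11: odd, res = (-7)-11 = -18
e=11: odd, res = (-18)-11 = -29
e=12: not odd, res = (-29)-12 = -41
e=9: odd, res = (-41)-9 = -50
e=2: not odd, res = (-50)-2 = -52

-52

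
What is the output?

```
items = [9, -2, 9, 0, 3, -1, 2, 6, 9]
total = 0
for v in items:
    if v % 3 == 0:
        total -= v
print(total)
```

-36

v=9: %3==0, total = 0-9 = -9
v=-2: not %3==0
v=9: %3==0, total = (-9)-9 = -18
v=0: %3==0, total = (-18)-0 = -18
v=3: %3==0, total = (-18)-3 = -21
v=-1: not %3==0
v=2: not %3==0
v=6: %3==0, total = (-21)-6 = -27
v=9: %3==0, total = (-27)-9 = -36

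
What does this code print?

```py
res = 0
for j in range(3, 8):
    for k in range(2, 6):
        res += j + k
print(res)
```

j=3,k=2: res = 0+5 = 5
j=3,k=3: res = 5+6 = 11
j=3,k=4: res = 11+7 = 18
j=3,k=5: res = 18+8 = 26
j=4,k=2: res = 26+6 = 32
j=4,k=3: res = 32+7 = 39
j=4,k=4: res = 39+8 = 47
j=4,k=5: res = 47+9 = 56
j=5,k=2: res = 56+7 = 63
j=5,k=3: res = 63+8 = 71
j=5,k=4: res = 71+9 = 80
j=5,k=5: res = 80+10 = 90
j=6,k=2: res = 90+8 = 98
j=6,k=3: res = 98+9 = 107
j=6,k=4: res = 107+10 = 117
j=6,k=5: res = 117+11 = 128
j=7,k=2: res = 128+9 = 137
j=7,k=3: res = 137+10 = 147
j=7,k=4: res = 147+11 = 158
j=7,k=5: res = 158+12 = 170

170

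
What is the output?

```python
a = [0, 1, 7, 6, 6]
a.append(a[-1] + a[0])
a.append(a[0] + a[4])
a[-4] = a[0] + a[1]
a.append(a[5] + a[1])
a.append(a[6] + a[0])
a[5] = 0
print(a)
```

[0, 1, 7, 1, 6, 0, 6, 7, 6]

append a[-1]+a[0] = 6+0 = 6 → [0, 1, 7, 6, 6, 6]
append a[0]+a[4] = 0+6 = 6 → [0, 1, 7, 6, 6, 6, 6]
a[-4] = a[0]+a[1] = 0+1 = 1 → [0, 1, 7, 1, 6, 6, 6]
append a[5]+a[1] = 6+1 = 7 → [0, 1, 7, 1, 6, 6, 6, 7]
append a[6]+a[0] = 6+0 = 6 → [0, 1, 7, 1, 6, 6, 6, 7, 6]
a[5] = 0 → [0, 1, 7, 1, 6, 0, 6, 7, 6]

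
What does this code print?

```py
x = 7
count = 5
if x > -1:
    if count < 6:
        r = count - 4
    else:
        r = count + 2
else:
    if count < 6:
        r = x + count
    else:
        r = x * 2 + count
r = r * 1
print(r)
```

x=7, count=5
x > -1 is True; count < 6 is True
→ r = count - 4 = 1
r = 1*1 = 1

1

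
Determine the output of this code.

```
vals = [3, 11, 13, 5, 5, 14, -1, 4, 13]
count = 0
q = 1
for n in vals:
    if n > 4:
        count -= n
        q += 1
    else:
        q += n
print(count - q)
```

n=3: not >4; q=4
n=11: >4, count = 0-11 = -11; q=5
n=13: >4, count = (-11)-13 = -24; q=6
n=5: >4, count = (-24)-5 = -29; q=7
n=5: >4, count = (-29)-5 = -34; q=8
n=14: >4, count = (-34)-14 = -48; q=9
n=-1: not >4; q=8
n=4: not >4; q=12
n=13: >4, count = (-48)-13 = -61; q=13
count-q = (-61)-13 = -74

-74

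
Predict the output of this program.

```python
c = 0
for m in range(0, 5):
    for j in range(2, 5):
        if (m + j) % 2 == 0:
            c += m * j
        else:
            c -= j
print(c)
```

27

m=0,j=2: even sum, c = 0+0 = 0
m=0,j=3: odd sum, c = 0-3 = -3
m=0,j=4: even sum, c = (-3)+0 = -3
m=1,j=2: odd sum, c = (-3)-2 = -5
m=1,j=3: even sum, c = (-5)+3 = -2
m=1,j=4: odd sum, c = (-2)-4 = -6
m=2,j=2: even sum, c = (-6)+4 = -2
m=2,j=3: odd sum, c = (-2)-3 = -5
m=2,j=4: even sum, c = (-5)+8 = 3
m=3,j=2: odd sum, c = 3-2 = 1
m=3,j=3: even sum, c = 1+9 = 10
m=3,j=4: odd sum, c = 10-4 = 6
m=4,j=2: even sum, c = 6+8 = 14
m=4,j=3: odd sum, c = 14-3 = 11
m=4,j=4: even sum, c = 11+16 = 27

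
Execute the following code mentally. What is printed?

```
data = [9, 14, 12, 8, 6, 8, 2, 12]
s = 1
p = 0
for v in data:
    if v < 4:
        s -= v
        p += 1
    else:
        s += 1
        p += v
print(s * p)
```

420

v=9: not <4, s = 1+1 = 2; p=9
v=14: not <4, s = 2+1 = 3; p=23
v=12: not <4, s = 3+1 = 4; p=35
v=8: not <4, s = 4+1 = 5; p=43
v=6: not <4, s = 5+1 = 6; p=49
v=8: not <4, s = 6+1 = 7; p=57
v=2: <4, s = 7-2 = 5; p=58
v=12: not <4, s = 5+1 = 6; p=70
s*p = 6*70 = 420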